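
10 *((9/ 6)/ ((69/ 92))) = 20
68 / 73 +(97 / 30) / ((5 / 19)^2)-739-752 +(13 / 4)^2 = -627573697 / 438000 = -1432.82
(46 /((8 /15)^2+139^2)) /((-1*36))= -575 /8694578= -0.00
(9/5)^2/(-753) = -27/6275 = -0.00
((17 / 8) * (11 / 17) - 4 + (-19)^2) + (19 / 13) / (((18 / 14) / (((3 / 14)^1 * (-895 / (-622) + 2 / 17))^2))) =14590525504925 / 40698649264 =358.50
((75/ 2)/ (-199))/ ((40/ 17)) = -255/ 3184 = -0.08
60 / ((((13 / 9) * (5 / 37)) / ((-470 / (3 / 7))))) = -4382280 / 13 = -337098.46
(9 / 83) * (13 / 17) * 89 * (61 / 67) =635193 / 94537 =6.72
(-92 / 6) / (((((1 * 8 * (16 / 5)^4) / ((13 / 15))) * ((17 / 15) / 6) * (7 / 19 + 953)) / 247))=-877004375 / 40362049536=-0.02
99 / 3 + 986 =1019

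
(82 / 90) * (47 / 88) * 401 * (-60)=-772727 / 66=-11707.98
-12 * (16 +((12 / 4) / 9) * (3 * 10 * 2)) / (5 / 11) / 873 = -528 / 485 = -1.09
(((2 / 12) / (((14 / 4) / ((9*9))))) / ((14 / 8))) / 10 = 54 / 245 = 0.22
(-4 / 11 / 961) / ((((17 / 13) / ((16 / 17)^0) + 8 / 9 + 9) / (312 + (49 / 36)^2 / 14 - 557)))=8251061 / 997056720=0.01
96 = 96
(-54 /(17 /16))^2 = 746496 /289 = 2583.03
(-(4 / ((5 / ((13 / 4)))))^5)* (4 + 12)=-5940688 / 3125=-1901.02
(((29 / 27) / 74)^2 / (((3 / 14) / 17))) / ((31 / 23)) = 2301817 / 185628186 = 0.01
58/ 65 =0.89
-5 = -5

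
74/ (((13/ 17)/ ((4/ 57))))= 5032/ 741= 6.79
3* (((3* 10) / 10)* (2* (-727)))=-13086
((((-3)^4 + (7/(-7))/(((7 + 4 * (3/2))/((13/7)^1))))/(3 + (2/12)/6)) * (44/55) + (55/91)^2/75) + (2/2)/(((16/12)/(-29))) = -20636281/54157740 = -0.38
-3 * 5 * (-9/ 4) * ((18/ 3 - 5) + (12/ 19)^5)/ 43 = 367865685/ 425889028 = 0.86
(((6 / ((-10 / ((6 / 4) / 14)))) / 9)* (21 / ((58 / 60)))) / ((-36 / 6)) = 3 / 116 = 0.03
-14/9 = -1.56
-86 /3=-28.67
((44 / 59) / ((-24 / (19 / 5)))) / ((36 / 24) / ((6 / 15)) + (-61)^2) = -418 / 13185615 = -0.00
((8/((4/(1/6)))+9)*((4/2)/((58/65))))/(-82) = -910/3567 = -0.26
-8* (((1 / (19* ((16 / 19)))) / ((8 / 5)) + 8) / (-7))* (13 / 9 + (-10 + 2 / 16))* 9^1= -89229 / 128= -697.10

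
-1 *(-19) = 19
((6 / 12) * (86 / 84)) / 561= 43 / 47124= 0.00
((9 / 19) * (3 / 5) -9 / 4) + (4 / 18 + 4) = 7717 / 3420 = 2.26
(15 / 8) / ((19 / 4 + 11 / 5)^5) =6000000 / 51888844699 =0.00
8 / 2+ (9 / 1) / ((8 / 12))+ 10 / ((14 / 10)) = 345 / 14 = 24.64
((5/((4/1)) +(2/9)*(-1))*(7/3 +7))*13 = 3367/27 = 124.70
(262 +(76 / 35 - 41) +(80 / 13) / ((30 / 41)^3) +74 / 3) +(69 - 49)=17416849 / 61425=283.55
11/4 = 2.75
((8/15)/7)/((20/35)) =2/15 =0.13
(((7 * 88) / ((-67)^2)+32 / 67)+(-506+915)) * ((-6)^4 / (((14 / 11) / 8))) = 104853507264 / 31423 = 3336839.49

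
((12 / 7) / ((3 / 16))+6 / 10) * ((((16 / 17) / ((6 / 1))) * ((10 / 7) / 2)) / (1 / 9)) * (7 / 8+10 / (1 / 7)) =82863 / 119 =696.33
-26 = -26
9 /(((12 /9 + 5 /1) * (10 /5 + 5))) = 27 /133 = 0.20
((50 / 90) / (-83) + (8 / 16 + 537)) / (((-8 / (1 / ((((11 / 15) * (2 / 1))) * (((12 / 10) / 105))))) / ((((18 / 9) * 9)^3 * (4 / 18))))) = -18971229375 / 3652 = -5194750.65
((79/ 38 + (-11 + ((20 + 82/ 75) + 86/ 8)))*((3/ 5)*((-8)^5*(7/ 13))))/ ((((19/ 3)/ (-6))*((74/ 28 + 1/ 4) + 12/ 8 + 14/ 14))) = 42629.84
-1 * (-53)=53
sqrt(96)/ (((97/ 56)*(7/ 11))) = 8.89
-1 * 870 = -870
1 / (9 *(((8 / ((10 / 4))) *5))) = 1 / 144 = 0.01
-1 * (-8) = 8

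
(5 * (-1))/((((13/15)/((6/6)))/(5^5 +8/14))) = -126225/7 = -18032.14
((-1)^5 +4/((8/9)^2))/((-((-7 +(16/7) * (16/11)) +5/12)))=15015/12044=1.25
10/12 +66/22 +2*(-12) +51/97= -11431/582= -19.64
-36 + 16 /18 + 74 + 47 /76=27023 /684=39.51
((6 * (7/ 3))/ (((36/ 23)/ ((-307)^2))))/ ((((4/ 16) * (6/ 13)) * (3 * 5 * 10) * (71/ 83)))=16372842031/ 287550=56939.11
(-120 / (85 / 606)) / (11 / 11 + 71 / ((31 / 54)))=-450864 / 65705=-6.86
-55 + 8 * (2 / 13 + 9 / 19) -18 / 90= -61972 / 1235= -50.18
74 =74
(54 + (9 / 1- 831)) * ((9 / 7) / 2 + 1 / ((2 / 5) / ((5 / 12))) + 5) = -35936 / 7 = -5133.71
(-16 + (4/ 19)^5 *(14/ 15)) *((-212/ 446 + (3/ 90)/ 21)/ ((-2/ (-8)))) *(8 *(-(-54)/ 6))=33306491716352/ 15257331075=2182.98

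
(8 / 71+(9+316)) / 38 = 23083 / 2698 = 8.56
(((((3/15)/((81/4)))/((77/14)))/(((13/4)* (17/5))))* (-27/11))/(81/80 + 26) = -2560/173361903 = -0.00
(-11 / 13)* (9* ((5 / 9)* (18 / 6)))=-165 / 13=-12.69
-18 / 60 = -0.30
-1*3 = -3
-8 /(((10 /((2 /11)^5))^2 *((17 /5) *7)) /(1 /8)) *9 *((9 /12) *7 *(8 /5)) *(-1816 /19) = 25104384 /209444703653075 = 0.00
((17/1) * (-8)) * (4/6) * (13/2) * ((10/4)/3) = -4420/9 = -491.11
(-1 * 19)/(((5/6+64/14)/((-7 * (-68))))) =-379848/227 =-1673.34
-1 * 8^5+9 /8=-262135 /8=-32766.88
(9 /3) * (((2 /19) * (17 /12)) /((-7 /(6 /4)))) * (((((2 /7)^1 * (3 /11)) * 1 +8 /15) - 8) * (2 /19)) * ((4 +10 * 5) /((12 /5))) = 652851 /389158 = 1.68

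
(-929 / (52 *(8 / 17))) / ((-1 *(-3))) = -15793 / 1248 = -12.65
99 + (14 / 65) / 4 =12877 / 130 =99.05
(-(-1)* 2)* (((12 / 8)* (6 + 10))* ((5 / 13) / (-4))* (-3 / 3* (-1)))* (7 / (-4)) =105 / 13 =8.08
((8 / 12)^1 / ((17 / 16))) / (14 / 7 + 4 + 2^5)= 16 / 969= 0.02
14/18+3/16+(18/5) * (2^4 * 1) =42167/720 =58.57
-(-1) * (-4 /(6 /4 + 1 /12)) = -48 /19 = -2.53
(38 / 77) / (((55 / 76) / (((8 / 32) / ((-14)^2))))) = 361 / 415030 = 0.00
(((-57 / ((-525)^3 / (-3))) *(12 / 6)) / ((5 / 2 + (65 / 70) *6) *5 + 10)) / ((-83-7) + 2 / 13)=247 / 472834687500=0.00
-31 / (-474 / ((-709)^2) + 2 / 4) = -31166222 / 501733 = -62.12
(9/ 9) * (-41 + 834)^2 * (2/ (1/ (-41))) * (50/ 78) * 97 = -9618971050/ 3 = -3206323683.33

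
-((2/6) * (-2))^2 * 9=-4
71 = 71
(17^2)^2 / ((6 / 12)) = 167042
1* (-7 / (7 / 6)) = -6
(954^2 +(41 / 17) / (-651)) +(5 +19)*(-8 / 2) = 10071191299 / 11067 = 910020.00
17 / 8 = 2.12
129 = 129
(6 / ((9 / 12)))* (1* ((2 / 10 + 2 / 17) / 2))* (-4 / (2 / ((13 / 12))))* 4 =-936 / 85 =-11.01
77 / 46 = 1.67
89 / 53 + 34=1891 / 53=35.68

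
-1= -1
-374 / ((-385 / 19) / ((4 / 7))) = 2584 / 245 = 10.55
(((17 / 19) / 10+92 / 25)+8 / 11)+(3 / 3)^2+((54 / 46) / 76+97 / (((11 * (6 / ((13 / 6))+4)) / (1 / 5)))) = 5.77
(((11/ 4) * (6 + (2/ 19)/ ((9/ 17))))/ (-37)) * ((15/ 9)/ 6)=-14575/ 113886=-0.13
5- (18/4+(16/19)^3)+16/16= 12385/13718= 0.90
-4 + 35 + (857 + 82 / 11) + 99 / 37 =365539 / 407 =898.13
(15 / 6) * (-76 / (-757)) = 190 / 757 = 0.25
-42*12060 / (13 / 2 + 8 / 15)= -72017.06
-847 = -847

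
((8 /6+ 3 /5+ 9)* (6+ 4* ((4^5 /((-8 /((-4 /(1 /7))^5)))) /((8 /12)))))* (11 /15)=105975479931.20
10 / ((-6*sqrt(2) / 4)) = -10*sqrt(2) / 3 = -4.71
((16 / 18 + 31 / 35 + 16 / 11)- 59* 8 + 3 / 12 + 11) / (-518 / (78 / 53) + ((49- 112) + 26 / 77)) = 1.10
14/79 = 0.18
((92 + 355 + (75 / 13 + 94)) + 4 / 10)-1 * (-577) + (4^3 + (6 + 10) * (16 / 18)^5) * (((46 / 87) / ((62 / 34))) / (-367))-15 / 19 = 81083194202430994 / 72181601821485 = 1123.32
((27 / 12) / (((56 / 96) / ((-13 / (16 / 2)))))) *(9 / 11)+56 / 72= -24119 / 5544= -4.35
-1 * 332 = -332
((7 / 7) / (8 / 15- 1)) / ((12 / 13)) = -65 / 28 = -2.32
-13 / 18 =-0.72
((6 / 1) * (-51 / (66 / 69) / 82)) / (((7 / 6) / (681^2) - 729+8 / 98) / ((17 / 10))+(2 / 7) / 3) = 4078305422541 / 448126383393854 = 0.01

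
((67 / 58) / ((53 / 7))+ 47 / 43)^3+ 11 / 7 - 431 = -6911098500172046533 / 16166462389927976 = -427.50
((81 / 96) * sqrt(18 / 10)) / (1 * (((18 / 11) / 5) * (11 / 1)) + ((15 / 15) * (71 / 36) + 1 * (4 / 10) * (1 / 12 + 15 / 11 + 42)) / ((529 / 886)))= 4242051 * sqrt(5) / 301742416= 0.03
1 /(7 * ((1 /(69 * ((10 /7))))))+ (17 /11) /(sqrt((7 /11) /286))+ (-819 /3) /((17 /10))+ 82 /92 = -5579687 /38318+ 17 * sqrt(182) /7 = -112.85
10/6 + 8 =29/3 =9.67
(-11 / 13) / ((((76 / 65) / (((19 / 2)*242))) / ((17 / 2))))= -113135 / 8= -14141.88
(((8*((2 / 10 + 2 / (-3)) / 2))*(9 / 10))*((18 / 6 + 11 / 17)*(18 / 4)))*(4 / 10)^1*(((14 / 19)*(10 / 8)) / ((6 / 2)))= -3.39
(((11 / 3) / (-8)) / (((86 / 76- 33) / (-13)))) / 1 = -2717 / 14532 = -0.19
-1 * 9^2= -81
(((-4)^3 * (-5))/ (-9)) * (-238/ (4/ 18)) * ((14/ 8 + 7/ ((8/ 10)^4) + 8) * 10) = 20441225/ 2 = 10220612.50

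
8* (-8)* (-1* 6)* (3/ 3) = 384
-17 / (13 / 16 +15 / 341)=-92752 / 4673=-19.85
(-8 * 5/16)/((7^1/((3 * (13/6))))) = -2.32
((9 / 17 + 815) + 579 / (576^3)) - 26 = 854994717905 / 1082916864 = 789.53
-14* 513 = -7182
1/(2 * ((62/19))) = 19/124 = 0.15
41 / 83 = 0.49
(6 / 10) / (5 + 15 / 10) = 6 / 65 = 0.09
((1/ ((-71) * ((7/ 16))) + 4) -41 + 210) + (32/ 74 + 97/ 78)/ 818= 202944105809/ 1173291756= 172.97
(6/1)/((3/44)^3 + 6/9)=9.00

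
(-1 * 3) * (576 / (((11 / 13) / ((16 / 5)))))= -359424 / 55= -6534.98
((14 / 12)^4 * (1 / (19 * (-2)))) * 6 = -2401 / 8208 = -0.29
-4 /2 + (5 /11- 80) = -897 /11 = -81.55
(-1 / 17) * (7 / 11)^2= -0.02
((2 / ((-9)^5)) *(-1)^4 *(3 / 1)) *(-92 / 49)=184 / 964467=0.00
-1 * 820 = -820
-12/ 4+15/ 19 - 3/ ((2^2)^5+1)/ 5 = -215307/ 97375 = -2.21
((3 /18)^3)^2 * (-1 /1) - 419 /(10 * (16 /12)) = -7330829 /233280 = -31.43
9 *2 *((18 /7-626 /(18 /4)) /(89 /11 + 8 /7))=-189244 /711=-266.17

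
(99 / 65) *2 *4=792 / 65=12.18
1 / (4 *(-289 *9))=-1 / 10404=-0.00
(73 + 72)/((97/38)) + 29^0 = 5607/97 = 57.80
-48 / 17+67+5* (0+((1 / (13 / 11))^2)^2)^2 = 908182721496 / 13867422257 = 65.49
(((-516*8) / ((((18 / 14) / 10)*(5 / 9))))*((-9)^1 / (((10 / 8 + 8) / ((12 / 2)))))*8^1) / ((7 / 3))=42799104 / 37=1156732.54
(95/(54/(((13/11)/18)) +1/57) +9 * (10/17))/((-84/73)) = -4.70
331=331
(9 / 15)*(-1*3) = -9 / 5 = -1.80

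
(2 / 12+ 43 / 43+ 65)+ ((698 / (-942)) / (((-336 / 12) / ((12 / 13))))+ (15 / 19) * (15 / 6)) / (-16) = 1721015095 / 26059488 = 66.04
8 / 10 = 4 / 5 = 0.80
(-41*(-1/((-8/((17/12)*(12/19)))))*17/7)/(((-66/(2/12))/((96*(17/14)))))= 201433/61446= 3.28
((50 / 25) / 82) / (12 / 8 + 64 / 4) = 2 / 1435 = 0.00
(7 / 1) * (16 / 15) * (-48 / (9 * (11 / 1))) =-1792 / 495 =-3.62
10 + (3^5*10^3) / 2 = 121510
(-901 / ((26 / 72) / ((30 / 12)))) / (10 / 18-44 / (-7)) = -5108670 / 5603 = -911.77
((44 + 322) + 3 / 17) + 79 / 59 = 368618 / 1003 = 367.52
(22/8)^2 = 121/16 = 7.56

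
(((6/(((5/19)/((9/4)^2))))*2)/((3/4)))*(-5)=-1539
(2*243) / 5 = 486 / 5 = 97.20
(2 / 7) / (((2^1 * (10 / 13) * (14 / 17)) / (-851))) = -188071 / 980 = -191.91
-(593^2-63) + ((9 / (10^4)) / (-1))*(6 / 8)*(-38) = -7031719487 / 20000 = -351585.97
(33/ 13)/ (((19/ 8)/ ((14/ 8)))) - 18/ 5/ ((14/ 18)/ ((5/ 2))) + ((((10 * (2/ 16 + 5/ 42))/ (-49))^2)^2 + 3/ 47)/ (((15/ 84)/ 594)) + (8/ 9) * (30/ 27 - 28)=53174575051669572337/ 297494028626951520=178.74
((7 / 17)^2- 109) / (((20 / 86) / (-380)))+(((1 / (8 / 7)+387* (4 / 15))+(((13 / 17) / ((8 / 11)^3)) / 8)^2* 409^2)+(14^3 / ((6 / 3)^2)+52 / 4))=188961.35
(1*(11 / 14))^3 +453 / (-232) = -29195 / 19894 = -1.47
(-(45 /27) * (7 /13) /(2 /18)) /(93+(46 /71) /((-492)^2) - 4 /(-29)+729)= -26166513240 /2663450291983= -0.01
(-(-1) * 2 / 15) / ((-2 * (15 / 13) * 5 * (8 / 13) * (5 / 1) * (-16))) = 0.00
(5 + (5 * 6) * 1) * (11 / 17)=385 / 17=22.65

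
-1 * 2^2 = -4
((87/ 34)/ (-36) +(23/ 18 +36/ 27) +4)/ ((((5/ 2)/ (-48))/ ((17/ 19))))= -112.35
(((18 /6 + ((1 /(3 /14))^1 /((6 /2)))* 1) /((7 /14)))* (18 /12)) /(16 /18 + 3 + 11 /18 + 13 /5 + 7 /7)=410 /243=1.69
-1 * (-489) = 489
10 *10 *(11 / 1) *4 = 4400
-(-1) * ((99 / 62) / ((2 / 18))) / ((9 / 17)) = 1683 / 62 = 27.15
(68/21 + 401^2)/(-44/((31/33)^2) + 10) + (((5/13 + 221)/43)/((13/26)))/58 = -52605465285391/13040549886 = -4033.99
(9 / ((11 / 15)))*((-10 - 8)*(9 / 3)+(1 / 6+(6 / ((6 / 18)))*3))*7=315 / 22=14.32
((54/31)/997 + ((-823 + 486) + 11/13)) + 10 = -131044978/401791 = -326.15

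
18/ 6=3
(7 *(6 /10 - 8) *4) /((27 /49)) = -50764 /135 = -376.03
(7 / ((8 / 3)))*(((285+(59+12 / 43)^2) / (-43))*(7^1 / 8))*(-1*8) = 1623.41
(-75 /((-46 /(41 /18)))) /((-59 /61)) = -62525 /16284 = -3.84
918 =918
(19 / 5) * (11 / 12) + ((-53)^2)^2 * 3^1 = 1420286789 / 60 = 23671446.48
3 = 3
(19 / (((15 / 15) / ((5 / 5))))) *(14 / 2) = 133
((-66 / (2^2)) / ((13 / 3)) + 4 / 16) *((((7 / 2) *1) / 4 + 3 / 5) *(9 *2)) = -19647 / 208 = -94.46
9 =9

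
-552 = -552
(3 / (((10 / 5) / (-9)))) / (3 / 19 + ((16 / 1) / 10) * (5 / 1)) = -513 / 310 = -1.65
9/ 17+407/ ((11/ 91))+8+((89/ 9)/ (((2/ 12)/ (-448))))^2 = 108105310568/ 153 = 706570657.31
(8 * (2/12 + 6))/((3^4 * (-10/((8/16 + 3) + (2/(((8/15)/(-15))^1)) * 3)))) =24457/2430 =10.06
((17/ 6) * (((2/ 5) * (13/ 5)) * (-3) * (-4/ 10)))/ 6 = 221/ 375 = 0.59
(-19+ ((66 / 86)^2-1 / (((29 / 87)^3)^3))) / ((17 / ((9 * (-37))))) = 12130493697 / 31433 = 385915.87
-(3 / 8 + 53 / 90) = -347 / 360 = -0.96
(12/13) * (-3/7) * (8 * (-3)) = 864/91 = 9.49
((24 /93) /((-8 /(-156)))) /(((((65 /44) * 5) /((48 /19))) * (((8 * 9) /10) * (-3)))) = -704 /8835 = -0.08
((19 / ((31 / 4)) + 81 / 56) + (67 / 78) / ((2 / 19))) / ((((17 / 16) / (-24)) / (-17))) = 4630.39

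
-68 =-68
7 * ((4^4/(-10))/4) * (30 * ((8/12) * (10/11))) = -8960/11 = -814.55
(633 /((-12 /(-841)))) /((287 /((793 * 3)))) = 422155929 /1148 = 367731.65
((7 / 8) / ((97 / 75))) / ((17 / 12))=1575 / 3298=0.48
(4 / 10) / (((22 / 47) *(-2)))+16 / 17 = 961 / 1870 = 0.51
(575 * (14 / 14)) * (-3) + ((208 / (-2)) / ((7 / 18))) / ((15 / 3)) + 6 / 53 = -3298881 / 1855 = -1778.37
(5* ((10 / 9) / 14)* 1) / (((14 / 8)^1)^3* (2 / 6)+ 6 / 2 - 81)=-1600 / 307293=-0.01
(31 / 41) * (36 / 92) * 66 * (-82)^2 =3019896 / 23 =131299.83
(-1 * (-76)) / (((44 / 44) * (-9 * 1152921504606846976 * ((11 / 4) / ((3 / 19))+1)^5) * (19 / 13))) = -27 / 11414524063389119217139712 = -0.00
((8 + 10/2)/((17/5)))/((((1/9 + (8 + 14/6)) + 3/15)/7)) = 20475/8143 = 2.51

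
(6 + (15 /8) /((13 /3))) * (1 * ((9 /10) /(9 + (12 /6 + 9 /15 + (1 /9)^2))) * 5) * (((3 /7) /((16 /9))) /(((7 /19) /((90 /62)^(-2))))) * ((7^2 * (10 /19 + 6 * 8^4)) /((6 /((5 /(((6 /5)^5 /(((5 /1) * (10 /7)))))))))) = 3908970432109375 /1752977408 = 2229903.49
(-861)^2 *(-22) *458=-7469550396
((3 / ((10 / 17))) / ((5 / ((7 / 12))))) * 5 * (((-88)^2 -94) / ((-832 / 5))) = -455175 / 3328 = -136.77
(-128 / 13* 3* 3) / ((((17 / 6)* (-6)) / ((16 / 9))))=2048 / 221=9.27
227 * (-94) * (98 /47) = -44492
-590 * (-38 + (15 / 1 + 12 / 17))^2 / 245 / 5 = -16949638 / 70805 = -239.38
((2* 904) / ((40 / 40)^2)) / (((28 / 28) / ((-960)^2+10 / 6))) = 4998767440 / 3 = 1666255813.33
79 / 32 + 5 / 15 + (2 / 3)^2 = 935 / 288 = 3.25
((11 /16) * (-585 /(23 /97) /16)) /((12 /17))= -3537105 /23552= -150.18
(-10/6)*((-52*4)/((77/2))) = 2080/231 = 9.00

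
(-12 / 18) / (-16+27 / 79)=158 / 3711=0.04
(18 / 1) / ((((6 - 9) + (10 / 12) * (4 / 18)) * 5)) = -243 / 190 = -1.28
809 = 809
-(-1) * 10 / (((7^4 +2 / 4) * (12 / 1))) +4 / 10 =28843 / 72045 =0.40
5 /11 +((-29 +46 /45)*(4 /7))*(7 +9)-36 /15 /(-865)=-765309949 /2997225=-255.34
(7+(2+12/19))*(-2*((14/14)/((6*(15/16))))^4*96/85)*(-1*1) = 15990784/735834375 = 0.02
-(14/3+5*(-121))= 600.33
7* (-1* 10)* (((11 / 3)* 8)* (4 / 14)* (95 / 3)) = -167200 / 9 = -18577.78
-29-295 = -324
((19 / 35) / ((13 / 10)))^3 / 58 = 27436 / 21853559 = 0.00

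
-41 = -41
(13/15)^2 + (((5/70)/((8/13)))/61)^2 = 7888319881/10502150400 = 0.75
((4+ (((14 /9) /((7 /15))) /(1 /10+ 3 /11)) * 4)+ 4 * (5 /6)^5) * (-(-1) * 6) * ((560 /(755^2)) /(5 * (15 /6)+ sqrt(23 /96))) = 7387835840 /378030068739- 369391792 * sqrt(138) /5670451031085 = 0.02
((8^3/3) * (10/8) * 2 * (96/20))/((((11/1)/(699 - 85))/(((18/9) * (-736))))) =-1850998784/11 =-168272616.73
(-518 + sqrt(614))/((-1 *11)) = 518/11 - sqrt(614)/11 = 44.84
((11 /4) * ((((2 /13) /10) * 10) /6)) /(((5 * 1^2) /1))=11 /780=0.01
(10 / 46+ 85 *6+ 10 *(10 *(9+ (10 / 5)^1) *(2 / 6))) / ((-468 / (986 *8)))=-119315860 / 8073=-14779.62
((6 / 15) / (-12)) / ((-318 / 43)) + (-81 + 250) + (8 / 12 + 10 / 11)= 17900693 / 104940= 170.58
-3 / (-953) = 3 / 953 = 0.00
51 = 51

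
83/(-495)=-83/495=-0.17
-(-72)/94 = 36/47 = 0.77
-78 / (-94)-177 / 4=-8163 / 188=-43.42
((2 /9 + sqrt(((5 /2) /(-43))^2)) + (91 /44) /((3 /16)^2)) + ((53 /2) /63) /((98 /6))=86345150 /1460151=59.13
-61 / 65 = -0.94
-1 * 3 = -3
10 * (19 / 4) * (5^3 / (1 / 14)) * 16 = 1330000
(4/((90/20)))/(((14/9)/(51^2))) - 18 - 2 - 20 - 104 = 9396/7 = 1342.29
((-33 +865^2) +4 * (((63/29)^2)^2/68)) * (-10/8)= -44980547570725/48095108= -935241.64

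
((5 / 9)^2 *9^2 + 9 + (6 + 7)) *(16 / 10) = 376 / 5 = 75.20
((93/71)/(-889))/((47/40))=-3720/2966593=-0.00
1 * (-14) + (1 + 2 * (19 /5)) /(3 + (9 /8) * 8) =-13.28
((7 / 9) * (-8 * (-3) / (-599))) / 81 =-56 / 145557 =-0.00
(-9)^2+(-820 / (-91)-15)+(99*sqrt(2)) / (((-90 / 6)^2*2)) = 11*sqrt(2) / 50+6826 / 91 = 75.32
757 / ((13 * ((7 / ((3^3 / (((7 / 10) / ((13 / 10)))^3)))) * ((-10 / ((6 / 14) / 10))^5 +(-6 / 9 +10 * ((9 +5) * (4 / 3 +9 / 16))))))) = -258267204 / 124164944567856451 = -0.00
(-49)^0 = 1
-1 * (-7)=7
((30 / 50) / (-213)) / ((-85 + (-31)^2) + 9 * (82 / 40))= -4 / 1270119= -0.00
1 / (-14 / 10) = -5 / 7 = -0.71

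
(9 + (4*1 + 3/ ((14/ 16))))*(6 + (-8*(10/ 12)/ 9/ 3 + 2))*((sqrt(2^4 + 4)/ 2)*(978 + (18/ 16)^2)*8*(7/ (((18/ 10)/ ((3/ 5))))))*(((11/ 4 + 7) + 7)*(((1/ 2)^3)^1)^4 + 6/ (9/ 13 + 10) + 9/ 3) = 3062529528087965*sqrt(5)/ 368934912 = 18561605.27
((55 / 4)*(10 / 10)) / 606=55 / 2424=0.02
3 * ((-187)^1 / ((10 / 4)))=-1122 / 5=-224.40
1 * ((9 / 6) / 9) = 1 / 6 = 0.17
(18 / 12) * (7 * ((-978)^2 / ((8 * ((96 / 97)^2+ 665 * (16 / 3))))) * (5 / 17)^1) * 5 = 520.39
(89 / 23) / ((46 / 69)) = 267 / 46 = 5.80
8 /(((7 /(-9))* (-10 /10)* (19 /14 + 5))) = 144 /89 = 1.62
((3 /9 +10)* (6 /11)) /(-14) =-31 /77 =-0.40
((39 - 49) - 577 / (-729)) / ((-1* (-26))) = -6713 / 18954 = -0.35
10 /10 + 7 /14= 3 /2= 1.50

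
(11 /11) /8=1 /8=0.12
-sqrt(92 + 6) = -7 * sqrt(2) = -9.90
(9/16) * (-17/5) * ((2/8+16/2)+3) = -1377/64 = -21.52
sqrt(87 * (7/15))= sqrt(1015)/5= 6.37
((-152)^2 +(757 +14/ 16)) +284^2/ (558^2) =14859619007/ 622728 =23862.13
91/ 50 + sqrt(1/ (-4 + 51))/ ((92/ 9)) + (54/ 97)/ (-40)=9 * sqrt(47)/ 4324 + 17519/ 9700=1.82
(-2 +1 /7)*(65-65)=0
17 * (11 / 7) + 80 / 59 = 11593 / 413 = 28.07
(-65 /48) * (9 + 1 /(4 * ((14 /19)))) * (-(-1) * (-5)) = 169975 /2688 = 63.23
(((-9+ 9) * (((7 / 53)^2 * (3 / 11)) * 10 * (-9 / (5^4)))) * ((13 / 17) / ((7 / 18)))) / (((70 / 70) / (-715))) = 0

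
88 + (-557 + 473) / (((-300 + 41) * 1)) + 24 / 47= 154484 / 1739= 88.83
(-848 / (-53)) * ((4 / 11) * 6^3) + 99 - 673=7510 / 11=682.73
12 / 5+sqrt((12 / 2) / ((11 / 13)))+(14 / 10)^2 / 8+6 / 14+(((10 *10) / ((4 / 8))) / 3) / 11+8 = sqrt(858) / 11+791599 / 46200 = 19.80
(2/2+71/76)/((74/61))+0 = 8967/5624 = 1.59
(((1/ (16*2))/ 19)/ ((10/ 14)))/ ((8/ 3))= 21/ 24320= 0.00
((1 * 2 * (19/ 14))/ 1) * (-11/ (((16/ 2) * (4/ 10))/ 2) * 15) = -15675/ 56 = -279.91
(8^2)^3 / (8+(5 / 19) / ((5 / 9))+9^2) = 2929.84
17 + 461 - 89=389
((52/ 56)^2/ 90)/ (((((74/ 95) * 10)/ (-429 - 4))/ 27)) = -4171089/ 290080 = -14.38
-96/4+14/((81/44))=-16.40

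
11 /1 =11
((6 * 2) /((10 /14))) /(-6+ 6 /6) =-84 /25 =-3.36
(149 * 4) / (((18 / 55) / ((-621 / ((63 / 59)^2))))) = -1312232570 / 1323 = -991861.35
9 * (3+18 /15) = 189 /5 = 37.80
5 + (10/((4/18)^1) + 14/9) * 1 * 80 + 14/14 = 33574/9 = 3730.44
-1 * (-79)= 79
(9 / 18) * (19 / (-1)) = -19 / 2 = -9.50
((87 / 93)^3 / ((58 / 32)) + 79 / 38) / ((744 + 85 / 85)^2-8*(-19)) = 0.00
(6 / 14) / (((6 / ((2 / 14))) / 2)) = 1 / 49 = 0.02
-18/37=-0.49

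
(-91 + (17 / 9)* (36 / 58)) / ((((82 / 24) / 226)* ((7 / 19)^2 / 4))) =-10201513440 / 58261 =-175100.21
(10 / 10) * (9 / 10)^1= 9 / 10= 0.90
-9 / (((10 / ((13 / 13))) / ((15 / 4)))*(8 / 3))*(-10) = 405 / 32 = 12.66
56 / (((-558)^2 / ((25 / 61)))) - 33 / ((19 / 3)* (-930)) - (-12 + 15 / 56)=296508598919 / 25260961320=11.74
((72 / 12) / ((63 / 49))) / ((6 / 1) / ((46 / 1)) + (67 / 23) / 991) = 159551 / 4560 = 34.99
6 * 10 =60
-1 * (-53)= 53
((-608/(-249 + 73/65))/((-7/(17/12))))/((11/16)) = -0.72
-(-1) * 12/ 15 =4/ 5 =0.80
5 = 5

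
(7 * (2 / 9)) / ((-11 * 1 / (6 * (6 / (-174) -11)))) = 8960 / 957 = 9.36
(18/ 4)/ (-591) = -3/ 394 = -0.01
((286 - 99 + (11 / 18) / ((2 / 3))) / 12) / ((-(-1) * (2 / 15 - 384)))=-11275 / 276384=-0.04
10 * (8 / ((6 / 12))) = 160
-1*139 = -139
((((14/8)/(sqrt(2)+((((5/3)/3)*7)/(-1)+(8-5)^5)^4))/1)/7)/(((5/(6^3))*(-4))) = -949823430269119488/1149947847432734393169071035+1162261467*sqrt(2)/4599791389730937572676284140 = -0.00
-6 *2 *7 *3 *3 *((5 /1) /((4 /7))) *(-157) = 1038555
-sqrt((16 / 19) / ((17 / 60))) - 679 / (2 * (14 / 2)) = -97 / 2 - 8 * sqrt(4845) / 323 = -50.22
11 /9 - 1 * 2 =-7 /9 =-0.78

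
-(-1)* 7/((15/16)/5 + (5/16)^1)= 14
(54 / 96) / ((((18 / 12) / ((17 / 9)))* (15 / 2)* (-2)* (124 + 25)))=-17 / 53640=-0.00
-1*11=-11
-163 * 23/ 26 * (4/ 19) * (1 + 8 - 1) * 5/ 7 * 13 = -299920/ 133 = -2255.04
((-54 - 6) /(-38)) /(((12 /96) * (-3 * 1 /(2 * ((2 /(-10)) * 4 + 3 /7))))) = 416 /133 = 3.13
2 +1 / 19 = 2.05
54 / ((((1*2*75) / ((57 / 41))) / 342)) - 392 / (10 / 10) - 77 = -305279 / 1025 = -297.83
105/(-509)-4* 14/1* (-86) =2451239/509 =4815.79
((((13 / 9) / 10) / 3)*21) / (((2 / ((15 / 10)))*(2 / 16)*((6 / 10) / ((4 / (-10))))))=-182 / 45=-4.04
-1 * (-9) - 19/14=107/14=7.64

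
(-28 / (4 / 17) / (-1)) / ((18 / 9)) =119 / 2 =59.50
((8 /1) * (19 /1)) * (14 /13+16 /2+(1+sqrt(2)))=152 * sqrt(2)+19912 /13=1746.65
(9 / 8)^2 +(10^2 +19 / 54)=175595 / 1728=101.62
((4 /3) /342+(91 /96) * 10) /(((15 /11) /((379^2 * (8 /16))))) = 122986429687 /246240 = 499457.56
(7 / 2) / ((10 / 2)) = 7 / 10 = 0.70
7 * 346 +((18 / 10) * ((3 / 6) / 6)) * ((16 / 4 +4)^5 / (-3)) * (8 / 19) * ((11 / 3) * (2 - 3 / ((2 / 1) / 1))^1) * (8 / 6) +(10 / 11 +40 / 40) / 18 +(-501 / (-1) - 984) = 4755161 / 18810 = 252.80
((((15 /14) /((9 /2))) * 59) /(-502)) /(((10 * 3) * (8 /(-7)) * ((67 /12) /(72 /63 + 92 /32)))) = 4425 /7534016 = 0.00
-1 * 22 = -22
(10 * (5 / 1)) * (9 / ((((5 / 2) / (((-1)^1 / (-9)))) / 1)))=20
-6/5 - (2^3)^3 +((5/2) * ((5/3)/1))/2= -30667/60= -511.12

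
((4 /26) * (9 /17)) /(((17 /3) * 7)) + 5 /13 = 10169 /26299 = 0.39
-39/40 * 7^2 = -1911/40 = -47.78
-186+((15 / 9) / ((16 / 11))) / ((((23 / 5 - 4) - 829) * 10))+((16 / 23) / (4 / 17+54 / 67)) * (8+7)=-954386738113 / 5423302848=-175.98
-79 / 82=-0.96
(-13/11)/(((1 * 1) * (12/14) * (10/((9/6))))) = -91/440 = -0.21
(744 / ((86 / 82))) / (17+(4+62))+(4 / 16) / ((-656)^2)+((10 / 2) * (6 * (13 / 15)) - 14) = 126229601777 / 6143476736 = 20.55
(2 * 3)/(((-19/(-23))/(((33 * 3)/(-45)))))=-1518/95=-15.98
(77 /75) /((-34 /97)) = -7469 /2550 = -2.93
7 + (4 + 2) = 13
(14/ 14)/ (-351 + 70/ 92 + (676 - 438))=-0.01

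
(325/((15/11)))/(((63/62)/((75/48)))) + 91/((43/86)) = 829309/1512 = 548.48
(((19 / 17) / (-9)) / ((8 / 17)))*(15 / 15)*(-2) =19 / 36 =0.53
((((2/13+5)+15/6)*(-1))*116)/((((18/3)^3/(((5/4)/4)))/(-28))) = 201985/5616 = 35.97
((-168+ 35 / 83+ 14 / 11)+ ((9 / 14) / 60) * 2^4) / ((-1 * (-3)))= -5308817 / 95865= -55.38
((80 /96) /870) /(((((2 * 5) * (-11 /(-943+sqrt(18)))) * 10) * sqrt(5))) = sqrt(5) * (943 -3 * sqrt(2)) /5742000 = 0.00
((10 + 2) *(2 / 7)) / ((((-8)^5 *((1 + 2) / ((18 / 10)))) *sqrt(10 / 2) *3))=-3 *sqrt(5) / 716800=-0.00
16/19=0.84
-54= -54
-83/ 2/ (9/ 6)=-83/ 3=-27.67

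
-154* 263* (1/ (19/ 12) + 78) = -60509988/ 19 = -3184736.21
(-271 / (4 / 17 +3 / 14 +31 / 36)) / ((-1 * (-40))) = -290241 / 56150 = -5.17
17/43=0.40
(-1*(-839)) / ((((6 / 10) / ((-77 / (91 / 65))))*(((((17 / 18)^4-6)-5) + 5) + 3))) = 733957200 / 21037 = 34888.87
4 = 4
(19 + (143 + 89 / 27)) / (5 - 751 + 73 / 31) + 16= 9820543 / 622431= 15.78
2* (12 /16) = 3 /2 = 1.50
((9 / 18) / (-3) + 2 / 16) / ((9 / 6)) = -1 / 36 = -0.03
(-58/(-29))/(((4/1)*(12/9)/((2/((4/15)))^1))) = 45/16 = 2.81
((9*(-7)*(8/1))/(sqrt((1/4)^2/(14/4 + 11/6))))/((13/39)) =-8064*sqrt(3) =-13967.26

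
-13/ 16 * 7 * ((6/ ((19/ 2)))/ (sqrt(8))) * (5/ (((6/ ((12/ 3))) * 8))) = -455 * sqrt(2)/ 1216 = -0.53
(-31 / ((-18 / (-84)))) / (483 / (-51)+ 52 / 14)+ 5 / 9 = 158363 / 6165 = 25.69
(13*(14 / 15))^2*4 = 588.87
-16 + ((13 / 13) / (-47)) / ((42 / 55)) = -31639 / 1974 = -16.03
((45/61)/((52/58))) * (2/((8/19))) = 24795/6344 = 3.91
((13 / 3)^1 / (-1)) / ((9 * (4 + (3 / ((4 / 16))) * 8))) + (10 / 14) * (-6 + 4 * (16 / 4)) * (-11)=-1485091 / 18900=-78.58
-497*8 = -3976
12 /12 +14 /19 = 33 /19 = 1.74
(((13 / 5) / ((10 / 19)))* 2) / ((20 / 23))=5681 / 500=11.36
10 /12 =5 /6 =0.83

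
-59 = -59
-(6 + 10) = -16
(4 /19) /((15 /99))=132 /95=1.39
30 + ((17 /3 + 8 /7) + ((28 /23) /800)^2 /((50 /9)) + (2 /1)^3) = 995578009261 /22218000000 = 44.81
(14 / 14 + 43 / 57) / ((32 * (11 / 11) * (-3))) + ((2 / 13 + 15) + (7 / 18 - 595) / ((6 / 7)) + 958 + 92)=19816139 / 53352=371.42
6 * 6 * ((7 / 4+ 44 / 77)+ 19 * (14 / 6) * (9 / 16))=27477 / 28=981.32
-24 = -24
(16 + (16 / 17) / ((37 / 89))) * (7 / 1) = 80416 / 629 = 127.85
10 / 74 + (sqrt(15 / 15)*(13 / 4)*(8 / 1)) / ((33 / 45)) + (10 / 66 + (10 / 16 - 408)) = -3630119 / 9768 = -371.63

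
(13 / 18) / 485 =13 / 8730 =0.00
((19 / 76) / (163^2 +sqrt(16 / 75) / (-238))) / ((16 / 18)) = 5355 * sqrt(3) / 11995699737025136 +253964436075 / 23991399474050272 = 0.00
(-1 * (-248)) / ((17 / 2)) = 496 / 17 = 29.18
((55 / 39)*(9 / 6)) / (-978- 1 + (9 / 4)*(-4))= -55 / 25688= -0.00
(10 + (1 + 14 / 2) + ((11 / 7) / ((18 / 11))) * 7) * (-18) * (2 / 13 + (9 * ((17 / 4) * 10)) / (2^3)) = -21345.02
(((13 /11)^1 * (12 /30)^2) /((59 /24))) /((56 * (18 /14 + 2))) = 156 /373175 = 0.00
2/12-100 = -599/6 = -99.83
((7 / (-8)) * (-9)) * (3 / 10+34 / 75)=2373 / 400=5.93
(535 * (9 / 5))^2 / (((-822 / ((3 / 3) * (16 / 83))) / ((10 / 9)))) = -2747760 / 11371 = -241.65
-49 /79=-0.62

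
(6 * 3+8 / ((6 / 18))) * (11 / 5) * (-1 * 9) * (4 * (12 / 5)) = -199584 / 25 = -7983.36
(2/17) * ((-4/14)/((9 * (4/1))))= -1/1071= -0.00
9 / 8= 1.12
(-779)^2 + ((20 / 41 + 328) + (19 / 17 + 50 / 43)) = 18197545066 / 29971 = 607171.77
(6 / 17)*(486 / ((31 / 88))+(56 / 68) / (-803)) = 3502953204 / 7194077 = 486.92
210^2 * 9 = 396900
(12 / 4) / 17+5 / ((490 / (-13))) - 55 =-54.96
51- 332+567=286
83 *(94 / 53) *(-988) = -145441.06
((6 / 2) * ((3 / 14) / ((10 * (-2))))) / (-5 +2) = 3 / 280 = 0.01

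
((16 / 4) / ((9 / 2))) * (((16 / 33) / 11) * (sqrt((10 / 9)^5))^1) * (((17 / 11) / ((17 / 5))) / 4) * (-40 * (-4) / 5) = 0.19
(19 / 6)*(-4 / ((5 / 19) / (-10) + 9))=-1444 / 1023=-1.41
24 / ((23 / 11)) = 264 / 23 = 11.48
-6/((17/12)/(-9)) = 648/17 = 38.12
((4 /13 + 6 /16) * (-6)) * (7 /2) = -1491 /104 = -14.34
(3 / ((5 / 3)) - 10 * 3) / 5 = -141 / 25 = -5.64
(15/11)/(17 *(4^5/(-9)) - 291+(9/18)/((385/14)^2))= -0.00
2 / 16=1 / 8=0.12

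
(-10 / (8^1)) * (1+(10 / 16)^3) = -1.56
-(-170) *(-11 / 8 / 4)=-935 / 16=-58.44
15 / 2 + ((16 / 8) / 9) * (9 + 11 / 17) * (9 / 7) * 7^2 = 4847 / 34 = 142.56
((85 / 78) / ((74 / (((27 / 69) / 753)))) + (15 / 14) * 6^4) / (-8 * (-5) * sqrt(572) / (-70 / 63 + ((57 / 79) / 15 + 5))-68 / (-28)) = -22470342848836915595 / 393400186137988240172 + 47002881646294457625 * sqrt(143) / 98350046534497060043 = 5.66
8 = 8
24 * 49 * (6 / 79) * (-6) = -42336 / 79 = -535.90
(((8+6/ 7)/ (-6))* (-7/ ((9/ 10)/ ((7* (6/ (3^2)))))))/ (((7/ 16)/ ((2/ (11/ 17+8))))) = 337280/ 11907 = 28.33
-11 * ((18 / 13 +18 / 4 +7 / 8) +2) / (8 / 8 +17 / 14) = -70147 / 1612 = -43.52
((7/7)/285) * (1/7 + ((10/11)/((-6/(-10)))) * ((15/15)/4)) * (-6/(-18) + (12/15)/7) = 11327/13825350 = 0.00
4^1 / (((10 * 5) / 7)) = 0.56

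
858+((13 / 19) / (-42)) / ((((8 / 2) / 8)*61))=20882849 / 24339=858.00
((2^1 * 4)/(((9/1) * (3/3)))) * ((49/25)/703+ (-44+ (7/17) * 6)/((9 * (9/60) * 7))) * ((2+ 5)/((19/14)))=-27776175056/1379444175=-20.14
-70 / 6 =-35 / 3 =-11.67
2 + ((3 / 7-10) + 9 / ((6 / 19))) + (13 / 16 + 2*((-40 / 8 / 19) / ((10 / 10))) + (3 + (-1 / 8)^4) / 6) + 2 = 77514373 / 3268608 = 23.71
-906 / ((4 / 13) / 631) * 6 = -11147877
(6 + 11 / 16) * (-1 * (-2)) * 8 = 107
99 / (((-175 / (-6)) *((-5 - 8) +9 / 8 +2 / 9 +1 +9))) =-42768 / 20825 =-2.05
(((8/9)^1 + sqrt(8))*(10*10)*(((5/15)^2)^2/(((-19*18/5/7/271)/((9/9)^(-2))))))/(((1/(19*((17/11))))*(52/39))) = -4031125*sqrt(2)/2673- 16124500/24057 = -2803.02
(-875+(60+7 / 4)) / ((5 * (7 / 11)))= -35783 / 140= -255.59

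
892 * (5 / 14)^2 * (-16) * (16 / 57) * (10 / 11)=-14272000 / 30723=-464.54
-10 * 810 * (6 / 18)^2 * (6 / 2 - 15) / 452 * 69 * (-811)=-151089300 / 113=-1337073.45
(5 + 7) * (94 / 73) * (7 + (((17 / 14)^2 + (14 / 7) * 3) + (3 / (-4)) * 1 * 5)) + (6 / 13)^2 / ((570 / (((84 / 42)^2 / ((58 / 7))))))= 275988255048 / 1665433315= 165.72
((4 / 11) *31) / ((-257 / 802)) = -99448 / 2827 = -35.18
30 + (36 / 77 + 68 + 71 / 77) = 99.39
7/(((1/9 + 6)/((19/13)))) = 1197/715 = 1.67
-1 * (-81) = 81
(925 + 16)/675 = 941/675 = 1.39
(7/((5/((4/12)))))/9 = 0.05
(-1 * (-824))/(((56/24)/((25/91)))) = 61800/637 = 97.02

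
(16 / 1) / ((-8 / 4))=-8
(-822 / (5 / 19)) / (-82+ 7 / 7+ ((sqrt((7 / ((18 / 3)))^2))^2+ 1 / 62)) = 17429688 / 444295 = 39.23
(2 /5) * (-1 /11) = -2 /55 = -0.04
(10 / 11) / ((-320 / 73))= -73 / 352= -0.21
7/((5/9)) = 63/5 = 12.60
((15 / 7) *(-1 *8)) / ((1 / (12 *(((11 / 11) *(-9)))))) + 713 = 17951 / 7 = 2564.43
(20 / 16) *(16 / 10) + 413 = 415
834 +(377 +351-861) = 701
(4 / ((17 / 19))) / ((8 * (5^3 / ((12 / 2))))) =57 / 2125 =0.03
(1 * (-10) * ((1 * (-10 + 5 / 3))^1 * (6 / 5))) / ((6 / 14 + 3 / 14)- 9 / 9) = -280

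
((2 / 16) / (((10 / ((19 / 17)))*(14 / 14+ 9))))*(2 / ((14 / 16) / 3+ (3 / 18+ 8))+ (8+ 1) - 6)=12483 / 2760800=0.00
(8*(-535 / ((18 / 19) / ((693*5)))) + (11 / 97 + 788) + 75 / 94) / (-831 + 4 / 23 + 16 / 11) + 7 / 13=469442135550929 / 24872107754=18874.24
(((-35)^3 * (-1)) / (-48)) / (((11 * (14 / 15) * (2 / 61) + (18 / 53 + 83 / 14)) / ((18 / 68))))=-43663685625 / 1219702672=-35.80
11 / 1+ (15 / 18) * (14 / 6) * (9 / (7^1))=27 / 2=13.50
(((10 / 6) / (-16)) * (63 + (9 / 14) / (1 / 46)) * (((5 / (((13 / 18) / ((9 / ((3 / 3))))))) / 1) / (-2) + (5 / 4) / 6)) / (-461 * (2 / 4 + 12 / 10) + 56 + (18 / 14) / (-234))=-2172375 / 5297696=-0.41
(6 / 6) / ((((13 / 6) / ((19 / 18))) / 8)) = 152 / 39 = 3.90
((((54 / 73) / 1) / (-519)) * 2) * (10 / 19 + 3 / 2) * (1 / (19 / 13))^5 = -514612098 / 594142431149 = -0.00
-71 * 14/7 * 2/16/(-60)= 0.30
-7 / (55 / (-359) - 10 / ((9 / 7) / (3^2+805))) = 0.00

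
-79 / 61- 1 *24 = -1543 / 61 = -25.30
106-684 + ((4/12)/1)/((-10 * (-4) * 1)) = -577.99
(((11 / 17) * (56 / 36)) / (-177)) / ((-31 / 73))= 11242 / 839511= 0.01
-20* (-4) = 80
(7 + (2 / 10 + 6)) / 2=33 / 5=6.60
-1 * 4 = -4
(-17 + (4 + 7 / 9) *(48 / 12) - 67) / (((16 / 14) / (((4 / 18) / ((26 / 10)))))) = -5110 / 1053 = -4.85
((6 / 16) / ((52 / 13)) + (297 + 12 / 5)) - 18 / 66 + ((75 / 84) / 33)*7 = 143717 / 480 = 299.41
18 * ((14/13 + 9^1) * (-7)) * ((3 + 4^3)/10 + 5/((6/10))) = -1240701/65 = -19087.71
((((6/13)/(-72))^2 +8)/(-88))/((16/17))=-300883/3115008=-0.10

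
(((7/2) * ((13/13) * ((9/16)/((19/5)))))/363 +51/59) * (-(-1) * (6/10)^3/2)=0.09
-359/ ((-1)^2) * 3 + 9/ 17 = -1076.47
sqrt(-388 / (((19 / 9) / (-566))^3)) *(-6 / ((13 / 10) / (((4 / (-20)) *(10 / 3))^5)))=724480 *sqrt(1043138) / 14079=52556.38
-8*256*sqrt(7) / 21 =-2048*sqrt(7) / 21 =-258.02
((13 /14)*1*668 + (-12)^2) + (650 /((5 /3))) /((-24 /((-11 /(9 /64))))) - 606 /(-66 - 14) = 5148289 /2520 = 2042.97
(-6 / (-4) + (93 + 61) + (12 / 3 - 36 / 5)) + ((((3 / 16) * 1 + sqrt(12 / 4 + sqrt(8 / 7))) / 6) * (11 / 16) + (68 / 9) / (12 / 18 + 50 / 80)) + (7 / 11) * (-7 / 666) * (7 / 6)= 11 * sqrt(14 * sqrt(14) + 147) / 672 + 137932027637 / 872087040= 158.39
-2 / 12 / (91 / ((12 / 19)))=-2 / 1729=-0.00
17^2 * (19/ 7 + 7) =19652/ 7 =2807.43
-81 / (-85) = 81 / 85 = 0.95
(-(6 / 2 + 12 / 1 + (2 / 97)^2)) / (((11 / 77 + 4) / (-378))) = 373453794 / 272861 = 1368.66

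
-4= -4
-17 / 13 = -1.31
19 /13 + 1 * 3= 58 /13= 4.46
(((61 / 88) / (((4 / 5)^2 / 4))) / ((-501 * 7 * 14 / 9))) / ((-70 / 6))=2745 / 40325824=0.00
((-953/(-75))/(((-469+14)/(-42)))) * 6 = 11436/1625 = 7.04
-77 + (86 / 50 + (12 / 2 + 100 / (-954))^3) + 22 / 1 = 411322547644 / 2713283325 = 151.60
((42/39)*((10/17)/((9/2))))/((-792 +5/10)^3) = -2240/7890009528843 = -0.00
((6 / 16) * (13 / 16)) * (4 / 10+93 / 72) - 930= -4758961 / 5120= -929.48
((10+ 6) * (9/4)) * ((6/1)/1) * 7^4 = 518616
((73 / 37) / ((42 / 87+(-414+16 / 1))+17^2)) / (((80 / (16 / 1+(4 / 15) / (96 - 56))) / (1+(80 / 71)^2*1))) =-58153653397 / 7043627988000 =-0.01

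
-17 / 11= -1.55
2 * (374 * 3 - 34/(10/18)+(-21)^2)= 3003.60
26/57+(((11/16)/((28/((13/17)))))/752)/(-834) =0.46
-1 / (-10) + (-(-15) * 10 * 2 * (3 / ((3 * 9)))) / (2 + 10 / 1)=259 / 90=2.88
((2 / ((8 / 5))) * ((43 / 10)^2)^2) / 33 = 3418801 / 264000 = 12.95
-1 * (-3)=3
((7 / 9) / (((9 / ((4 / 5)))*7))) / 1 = 4 / 405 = 0.01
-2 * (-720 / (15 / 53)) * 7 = 35616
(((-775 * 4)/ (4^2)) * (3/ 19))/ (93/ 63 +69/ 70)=-244125/ 19646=-12.43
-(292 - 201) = -91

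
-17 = -17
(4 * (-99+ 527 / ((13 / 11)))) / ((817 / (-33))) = -595320 / 10621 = -56.05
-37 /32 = -1.16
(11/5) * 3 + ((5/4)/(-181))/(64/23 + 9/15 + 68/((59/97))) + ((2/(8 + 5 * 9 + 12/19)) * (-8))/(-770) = 1465085414367229/221971624565460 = 6.60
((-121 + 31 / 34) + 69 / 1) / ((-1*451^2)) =1737 / 6915634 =0.00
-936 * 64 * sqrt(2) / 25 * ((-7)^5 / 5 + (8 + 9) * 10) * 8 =7647105024 * sqrt(2) / 125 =86517117.10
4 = 4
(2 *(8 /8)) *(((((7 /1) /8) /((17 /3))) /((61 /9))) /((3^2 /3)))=63 /4148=0.02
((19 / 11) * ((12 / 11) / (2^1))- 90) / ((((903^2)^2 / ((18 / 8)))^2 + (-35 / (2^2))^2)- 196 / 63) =-1551744 / 1521545096227025281657550921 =-0.00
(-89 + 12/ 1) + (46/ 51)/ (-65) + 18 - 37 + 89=-23251/ 3315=-7.01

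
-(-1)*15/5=3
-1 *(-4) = 4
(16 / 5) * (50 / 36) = 40 / 9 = 4.44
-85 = -85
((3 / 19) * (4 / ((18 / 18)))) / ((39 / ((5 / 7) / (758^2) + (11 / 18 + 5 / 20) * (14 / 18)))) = 0.01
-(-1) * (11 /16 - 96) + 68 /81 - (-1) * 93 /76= -2296171 /24624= -93.25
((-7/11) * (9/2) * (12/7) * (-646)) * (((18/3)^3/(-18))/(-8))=52326/11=4756.91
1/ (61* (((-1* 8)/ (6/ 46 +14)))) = -325/ 11224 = -0.03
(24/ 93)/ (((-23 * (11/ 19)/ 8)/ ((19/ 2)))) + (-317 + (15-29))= -2607585/ 7843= -332.47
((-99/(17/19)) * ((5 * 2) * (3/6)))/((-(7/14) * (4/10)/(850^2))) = 1998562500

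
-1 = -1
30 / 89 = 0.34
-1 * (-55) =55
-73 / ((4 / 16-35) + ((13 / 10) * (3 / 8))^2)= 2.12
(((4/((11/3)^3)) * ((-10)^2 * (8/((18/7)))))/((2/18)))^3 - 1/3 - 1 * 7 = 82959541597150798/7073843073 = 11727648.00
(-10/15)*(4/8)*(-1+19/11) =-8/33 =-0.24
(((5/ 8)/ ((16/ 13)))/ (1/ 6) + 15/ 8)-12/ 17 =4587/ 1088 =4.22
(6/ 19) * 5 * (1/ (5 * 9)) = 0.04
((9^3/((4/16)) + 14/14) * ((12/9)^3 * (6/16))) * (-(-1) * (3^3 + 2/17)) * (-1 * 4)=-43031584/153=-281252.18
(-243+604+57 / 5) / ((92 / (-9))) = -8379 / 230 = -36.43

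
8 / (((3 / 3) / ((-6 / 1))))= -48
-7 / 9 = -0.78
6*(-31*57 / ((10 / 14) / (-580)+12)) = -8608824 / 9743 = -883.59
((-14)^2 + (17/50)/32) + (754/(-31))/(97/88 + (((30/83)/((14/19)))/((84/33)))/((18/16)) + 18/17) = 391874936755671/2111594660800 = 185.58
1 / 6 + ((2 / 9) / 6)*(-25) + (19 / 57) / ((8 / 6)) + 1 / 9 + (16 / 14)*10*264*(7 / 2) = 1140437 / 108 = 10559.60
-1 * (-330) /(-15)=-22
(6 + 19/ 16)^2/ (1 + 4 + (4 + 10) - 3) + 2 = 21417/ 4096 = 5.23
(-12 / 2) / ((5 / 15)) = -18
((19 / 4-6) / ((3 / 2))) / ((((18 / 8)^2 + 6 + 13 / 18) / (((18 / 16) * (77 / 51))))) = -3465 / 28849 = -0.12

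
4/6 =2/3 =0.67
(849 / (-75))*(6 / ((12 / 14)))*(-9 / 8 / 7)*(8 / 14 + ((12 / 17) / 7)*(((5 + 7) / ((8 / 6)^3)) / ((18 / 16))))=155367 / 11900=13.06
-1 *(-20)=20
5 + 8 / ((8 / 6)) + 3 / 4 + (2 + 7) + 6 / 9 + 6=329 / 12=27.42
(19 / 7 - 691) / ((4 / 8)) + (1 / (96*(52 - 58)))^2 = -3196993529 / 2322432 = -1376.57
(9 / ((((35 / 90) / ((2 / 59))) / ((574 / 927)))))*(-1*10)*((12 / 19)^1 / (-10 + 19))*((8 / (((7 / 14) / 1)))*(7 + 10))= -10705920 / 115463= -92.72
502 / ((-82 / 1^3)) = -251 / 41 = -6.12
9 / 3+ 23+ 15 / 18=161 / 6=26.83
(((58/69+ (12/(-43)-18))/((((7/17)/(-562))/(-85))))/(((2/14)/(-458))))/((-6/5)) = -48110079407000/8901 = -5405019594.09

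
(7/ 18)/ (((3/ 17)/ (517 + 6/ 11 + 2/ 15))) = 10164623/ 8910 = 1140.81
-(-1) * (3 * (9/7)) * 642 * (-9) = -156006/7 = -22286.57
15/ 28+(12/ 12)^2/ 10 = 89/ 140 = 0.64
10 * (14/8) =35/2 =17.50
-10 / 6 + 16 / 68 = -73 / 51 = -1.43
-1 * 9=-9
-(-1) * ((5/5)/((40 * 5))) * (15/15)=1/200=0.00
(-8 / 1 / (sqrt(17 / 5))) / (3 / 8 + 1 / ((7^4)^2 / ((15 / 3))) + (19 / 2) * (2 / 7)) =-368947264 * sqrt(85) / 2422040643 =-1.40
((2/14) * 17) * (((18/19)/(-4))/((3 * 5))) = -51/1330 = -0.04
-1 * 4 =-4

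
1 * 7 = 7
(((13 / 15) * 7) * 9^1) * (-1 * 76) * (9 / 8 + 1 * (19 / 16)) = -191919 / 20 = -9595.95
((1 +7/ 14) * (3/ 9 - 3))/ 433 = -4/ 433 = -0.01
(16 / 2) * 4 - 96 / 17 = 448 / 17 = 26.35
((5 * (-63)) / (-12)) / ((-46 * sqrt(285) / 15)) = -105 * sqrt(285) / 3496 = -0.51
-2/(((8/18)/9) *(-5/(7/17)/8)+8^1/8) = -2268/1049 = -2.16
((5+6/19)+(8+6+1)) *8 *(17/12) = 13124/57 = 230.25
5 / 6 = 0.83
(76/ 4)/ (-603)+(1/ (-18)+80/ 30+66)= 27569/ 402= 68.58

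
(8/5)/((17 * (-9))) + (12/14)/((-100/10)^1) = -103/1071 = -0.10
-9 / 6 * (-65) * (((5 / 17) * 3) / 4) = 2925 / 136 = 21.51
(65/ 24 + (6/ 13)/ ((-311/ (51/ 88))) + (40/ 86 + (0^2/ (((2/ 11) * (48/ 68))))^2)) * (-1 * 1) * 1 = -145609601/ 45896136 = -3.17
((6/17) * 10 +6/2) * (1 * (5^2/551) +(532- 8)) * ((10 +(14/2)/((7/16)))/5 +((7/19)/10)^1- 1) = 5160233379/355946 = 14497.24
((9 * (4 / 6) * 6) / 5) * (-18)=-648 / 5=-129.60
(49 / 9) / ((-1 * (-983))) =49 / 8847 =0.01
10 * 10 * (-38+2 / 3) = -11200 / 3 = -3733.33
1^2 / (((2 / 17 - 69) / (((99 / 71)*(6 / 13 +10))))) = -0.21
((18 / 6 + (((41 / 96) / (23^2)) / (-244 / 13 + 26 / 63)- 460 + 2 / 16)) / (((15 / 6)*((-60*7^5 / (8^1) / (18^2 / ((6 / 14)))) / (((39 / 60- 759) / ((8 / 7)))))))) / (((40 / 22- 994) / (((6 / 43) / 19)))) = 9188802408803391 / 1706929089159728000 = 0.01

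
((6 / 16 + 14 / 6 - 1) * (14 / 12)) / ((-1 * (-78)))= 287 / 11232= 0.03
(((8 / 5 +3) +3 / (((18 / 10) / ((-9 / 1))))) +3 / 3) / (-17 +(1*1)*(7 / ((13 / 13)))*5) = -47 / 90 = -0.52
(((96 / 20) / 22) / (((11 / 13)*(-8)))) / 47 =-39 / 56870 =-0.00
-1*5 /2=-5 /2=-2.50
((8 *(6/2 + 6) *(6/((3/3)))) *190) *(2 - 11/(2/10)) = -4350240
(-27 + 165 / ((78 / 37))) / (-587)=-1333 / 15262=-0.09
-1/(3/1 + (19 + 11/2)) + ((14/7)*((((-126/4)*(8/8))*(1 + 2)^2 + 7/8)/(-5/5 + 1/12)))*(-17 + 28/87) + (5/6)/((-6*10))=-1181061731/114840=-10284.41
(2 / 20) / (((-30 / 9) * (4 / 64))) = -12 / 25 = -0.48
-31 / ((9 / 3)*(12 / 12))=-31 / 3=-10.33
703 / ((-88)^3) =-703 / 681472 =-0.00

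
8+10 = 18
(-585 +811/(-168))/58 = -99091/9744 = -10.17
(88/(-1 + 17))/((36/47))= 517/72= 7.18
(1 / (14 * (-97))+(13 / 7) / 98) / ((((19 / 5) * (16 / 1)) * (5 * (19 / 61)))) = 18483 / 96086648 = 0.00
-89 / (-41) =89 / 41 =2.17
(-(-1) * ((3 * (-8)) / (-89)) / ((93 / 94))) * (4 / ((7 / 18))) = 54144 / 19313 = 2.80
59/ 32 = 1.84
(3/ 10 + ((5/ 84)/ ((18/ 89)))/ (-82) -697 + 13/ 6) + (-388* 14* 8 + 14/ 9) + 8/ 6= -27368009969/ 619920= -44147.65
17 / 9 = 1.89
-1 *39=-39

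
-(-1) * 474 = 474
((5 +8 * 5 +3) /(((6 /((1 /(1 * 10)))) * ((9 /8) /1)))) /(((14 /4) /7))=1.42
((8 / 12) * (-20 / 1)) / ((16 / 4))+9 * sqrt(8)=22.12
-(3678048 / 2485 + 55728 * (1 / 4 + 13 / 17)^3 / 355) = -16058075445 / 9767044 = -1644.11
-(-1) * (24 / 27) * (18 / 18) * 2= 16 / 9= 1.78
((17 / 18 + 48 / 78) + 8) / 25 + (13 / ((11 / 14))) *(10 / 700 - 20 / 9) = -2326183 / 64350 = -36.15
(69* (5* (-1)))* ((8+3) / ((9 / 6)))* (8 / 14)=-10120 / 7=-1445.71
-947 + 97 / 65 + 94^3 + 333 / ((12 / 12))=829971.49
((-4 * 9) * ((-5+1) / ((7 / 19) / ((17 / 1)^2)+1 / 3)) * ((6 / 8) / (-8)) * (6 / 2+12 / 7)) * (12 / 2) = -44032329 / 38584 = -1141.21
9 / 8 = 1.12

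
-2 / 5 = -0.40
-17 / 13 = -1.31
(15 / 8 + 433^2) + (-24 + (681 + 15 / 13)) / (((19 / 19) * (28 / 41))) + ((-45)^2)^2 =3122449949 / 728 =4289079.60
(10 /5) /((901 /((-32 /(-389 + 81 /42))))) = 896 /4882519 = 0.00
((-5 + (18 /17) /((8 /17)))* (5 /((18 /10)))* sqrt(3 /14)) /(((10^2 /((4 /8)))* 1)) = -11* sqrt(42) /4032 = -0.02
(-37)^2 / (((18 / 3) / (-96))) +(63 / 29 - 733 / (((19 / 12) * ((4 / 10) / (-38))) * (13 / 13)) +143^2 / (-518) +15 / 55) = 3641763201 / 165242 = 22038.97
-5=-5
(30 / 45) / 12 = 1 / 18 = 0.06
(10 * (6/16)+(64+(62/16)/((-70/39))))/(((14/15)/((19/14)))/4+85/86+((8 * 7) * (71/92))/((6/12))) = 2070636663/2765278712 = 0.75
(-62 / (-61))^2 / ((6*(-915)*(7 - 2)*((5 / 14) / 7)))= -188356 / 255353625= -0.00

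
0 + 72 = 72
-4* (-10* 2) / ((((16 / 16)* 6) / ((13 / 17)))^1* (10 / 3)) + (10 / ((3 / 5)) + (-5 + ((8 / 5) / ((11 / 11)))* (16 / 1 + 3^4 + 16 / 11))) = 483169 / 2805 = 172.25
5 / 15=1 / 3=0.33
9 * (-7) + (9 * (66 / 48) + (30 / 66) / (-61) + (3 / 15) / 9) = -12225407 / 241560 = -50.61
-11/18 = -0.61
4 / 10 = 2 / 5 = 0.40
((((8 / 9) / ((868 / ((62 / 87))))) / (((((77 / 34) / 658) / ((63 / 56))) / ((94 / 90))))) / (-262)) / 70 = -37553 / 2764342350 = -0.00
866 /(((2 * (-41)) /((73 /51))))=-31609 /2091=-15.12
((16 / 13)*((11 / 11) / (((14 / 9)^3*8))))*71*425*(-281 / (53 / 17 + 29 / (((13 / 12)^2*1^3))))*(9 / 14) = -8006.09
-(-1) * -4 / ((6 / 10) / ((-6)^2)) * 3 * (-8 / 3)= 1920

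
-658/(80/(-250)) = 8225/4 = 2056.25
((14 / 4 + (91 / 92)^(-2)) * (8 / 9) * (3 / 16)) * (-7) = -5.28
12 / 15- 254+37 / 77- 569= -316362 / 385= -821.72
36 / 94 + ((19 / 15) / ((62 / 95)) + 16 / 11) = 363337 / 96162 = 3.78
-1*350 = -350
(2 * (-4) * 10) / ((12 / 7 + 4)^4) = -2401 / 32000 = -0.08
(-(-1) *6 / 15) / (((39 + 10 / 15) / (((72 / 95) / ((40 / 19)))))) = 54 / 14875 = 0.00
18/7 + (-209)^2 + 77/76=23240199/532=43684.58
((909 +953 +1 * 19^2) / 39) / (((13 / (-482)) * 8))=-13737 / 52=-264.17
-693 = -693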